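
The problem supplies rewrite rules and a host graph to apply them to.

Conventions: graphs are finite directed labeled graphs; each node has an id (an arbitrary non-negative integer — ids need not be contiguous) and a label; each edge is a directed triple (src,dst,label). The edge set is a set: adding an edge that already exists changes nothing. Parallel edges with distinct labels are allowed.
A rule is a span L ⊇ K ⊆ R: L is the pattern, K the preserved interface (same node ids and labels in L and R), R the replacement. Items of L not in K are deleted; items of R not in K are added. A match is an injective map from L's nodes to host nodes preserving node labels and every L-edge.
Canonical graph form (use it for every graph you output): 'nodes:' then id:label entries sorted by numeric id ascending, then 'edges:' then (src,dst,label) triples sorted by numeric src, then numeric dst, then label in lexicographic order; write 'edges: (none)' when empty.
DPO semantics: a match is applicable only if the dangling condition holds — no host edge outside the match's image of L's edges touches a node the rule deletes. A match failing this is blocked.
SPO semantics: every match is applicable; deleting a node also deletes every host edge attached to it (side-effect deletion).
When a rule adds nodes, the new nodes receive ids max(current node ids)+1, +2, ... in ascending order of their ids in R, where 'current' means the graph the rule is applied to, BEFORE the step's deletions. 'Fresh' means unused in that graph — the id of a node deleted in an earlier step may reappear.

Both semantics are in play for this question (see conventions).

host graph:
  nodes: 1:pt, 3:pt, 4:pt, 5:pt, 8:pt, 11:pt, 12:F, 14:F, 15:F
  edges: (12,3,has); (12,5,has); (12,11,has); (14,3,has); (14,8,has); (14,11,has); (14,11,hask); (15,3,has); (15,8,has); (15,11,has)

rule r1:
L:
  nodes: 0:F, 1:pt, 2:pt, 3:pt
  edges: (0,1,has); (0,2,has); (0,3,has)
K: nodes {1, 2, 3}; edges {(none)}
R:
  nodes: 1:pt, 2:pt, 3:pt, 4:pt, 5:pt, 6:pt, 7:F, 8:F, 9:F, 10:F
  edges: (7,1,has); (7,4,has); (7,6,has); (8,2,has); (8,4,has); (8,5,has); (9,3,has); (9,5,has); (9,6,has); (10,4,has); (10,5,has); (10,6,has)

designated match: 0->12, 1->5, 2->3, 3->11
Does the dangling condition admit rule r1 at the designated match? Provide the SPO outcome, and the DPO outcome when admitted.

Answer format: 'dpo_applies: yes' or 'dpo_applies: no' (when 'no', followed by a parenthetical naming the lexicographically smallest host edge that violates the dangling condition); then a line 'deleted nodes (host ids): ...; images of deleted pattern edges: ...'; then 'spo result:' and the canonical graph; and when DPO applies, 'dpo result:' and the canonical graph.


dpo_applies: yes
deleted nodes (host ids): 12; images of deleted pattern edges: (12,3,has); (12,5,has); (12,11,has)
spo result:
nodes: 1:pt, 3:pt, 4:pt, 5:pt, 8:pt, 11:pt, 14:F, 15:F, 16:pt, 17:pt, 18:pt, 19:F, 20:F, 21:F, 22:F
edges: (14,3,has); (14,8,has); (14,11,has); (14,11,hask); (15,3,has); (15,8,has); (15,11,has); (19,5,has); (19,16,has); (19,18,has); (20,3,has); (20,16,has); (20,17,has); (21,11,has); (21,17,has); (21,18,has); (22,16,has); (22,17,has); (22,18,has)
dpo result:
nodes: 1:pt, 3:pt, 4:pt, 5:pt, 8:pt, 11:pt, 14:F, 15:F, 16:pt, 17:pt, 18:pt, 19:F, 20:F, 21:F, 22:F
edges: (14,3,has); (14,8,has); (14,11,has); (14,11,hask); (15,3,has); (15,8,has); (15,11,has); (19,5,has); (19,16,has); (19,18,has); (20,3,has); (20,16,has); (20,17,has); (21,11,has); (21,17,has); (21,18,has); (22,16,has); (22,17,has); (22,18,has)


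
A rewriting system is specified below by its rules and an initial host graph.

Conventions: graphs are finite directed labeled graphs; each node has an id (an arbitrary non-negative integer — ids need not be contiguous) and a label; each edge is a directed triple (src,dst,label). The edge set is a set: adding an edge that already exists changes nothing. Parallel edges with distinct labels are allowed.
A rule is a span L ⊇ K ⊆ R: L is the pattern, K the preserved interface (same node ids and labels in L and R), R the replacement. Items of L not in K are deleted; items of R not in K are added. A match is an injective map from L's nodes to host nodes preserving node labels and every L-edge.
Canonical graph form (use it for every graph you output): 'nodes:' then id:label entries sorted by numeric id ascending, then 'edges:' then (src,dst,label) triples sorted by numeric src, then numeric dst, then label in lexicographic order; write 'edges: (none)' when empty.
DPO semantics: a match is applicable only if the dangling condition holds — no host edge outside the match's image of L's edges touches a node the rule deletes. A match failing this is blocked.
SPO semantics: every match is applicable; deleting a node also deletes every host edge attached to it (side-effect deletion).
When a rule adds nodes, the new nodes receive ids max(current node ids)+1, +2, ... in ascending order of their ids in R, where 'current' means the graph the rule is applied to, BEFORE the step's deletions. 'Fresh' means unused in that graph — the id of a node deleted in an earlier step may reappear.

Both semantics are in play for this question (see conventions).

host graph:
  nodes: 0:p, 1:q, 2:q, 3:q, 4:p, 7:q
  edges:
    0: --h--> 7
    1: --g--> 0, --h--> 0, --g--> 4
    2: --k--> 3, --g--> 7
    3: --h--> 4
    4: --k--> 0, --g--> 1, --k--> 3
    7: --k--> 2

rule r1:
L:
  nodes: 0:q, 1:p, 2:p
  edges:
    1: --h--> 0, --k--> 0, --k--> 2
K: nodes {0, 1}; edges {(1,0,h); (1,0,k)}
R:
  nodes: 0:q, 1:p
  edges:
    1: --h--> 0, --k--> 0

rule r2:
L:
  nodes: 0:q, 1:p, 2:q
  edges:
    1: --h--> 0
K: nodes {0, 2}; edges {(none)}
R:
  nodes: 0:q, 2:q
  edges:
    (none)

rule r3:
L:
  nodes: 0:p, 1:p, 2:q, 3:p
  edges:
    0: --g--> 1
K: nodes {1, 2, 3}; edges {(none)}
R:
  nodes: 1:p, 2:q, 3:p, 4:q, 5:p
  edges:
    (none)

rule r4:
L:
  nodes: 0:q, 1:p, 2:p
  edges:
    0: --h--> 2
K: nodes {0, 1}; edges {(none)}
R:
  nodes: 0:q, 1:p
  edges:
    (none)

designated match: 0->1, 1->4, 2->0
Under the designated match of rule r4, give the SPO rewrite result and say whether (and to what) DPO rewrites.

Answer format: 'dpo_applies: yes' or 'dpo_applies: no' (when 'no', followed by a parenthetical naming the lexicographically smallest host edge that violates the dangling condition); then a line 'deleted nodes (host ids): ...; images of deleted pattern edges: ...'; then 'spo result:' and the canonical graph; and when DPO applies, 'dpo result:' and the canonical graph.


dpo_applies: no
(the rule deletes node 0, which keeps host edge (0,7,h) outside the match image — the dangling condition fails, DPO blocks; SPO proceeds and side-deletes such edges)
deleted nodes (host ids): 0; images of deleted pattern edges: (1,0,h)
spo result:
nodes: 1:q, 2:q, 3:q, 4:p, 7:q
edges: (1,4,g); (2,3,k); (2,7,g); (3,4,h); (4,1,g); (4,3,k); (7,2,k)


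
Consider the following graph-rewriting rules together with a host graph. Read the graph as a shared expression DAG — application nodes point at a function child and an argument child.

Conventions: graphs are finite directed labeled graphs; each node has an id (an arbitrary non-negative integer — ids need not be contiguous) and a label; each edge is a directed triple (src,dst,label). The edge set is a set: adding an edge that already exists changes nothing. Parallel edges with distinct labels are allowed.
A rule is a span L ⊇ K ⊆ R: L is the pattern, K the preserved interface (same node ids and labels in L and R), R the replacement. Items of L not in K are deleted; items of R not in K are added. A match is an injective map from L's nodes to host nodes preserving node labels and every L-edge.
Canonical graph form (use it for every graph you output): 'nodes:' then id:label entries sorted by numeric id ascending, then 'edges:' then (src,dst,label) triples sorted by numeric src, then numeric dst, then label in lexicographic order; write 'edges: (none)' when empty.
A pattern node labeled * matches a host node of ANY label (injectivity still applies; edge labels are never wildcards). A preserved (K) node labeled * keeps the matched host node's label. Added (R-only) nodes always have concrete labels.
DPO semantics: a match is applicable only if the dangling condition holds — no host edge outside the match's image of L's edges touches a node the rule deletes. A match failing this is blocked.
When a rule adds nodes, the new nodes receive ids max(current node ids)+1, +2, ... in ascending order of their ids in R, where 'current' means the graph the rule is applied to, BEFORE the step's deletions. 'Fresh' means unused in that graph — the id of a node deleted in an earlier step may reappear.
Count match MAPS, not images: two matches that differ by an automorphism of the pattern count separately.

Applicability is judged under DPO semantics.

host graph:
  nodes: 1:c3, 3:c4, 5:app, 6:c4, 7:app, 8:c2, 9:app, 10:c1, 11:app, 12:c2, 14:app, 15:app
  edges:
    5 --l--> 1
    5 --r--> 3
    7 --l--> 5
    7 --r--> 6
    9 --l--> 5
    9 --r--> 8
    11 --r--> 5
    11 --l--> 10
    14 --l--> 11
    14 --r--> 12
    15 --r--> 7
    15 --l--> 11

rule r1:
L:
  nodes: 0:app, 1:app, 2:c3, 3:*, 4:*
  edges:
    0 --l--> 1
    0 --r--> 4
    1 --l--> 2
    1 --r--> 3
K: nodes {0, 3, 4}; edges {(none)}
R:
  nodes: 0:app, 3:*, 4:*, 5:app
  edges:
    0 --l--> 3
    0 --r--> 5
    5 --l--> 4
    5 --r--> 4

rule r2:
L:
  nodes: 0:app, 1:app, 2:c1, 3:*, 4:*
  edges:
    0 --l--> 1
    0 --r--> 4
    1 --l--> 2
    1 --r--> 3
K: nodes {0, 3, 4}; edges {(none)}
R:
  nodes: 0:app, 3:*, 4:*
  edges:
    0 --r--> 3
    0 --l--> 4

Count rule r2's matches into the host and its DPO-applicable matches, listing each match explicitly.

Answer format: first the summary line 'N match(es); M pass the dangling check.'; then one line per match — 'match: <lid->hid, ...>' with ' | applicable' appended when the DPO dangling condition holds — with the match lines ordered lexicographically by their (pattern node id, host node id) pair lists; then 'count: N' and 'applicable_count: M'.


2 match(es); 0 pass the dangling check.
match: 0->14, 1->11, 2->10, 3->5, 4->12
match: 0->15, 1->11, 2->10, 3->5, 4->7
count: 2
applicable_count: 0


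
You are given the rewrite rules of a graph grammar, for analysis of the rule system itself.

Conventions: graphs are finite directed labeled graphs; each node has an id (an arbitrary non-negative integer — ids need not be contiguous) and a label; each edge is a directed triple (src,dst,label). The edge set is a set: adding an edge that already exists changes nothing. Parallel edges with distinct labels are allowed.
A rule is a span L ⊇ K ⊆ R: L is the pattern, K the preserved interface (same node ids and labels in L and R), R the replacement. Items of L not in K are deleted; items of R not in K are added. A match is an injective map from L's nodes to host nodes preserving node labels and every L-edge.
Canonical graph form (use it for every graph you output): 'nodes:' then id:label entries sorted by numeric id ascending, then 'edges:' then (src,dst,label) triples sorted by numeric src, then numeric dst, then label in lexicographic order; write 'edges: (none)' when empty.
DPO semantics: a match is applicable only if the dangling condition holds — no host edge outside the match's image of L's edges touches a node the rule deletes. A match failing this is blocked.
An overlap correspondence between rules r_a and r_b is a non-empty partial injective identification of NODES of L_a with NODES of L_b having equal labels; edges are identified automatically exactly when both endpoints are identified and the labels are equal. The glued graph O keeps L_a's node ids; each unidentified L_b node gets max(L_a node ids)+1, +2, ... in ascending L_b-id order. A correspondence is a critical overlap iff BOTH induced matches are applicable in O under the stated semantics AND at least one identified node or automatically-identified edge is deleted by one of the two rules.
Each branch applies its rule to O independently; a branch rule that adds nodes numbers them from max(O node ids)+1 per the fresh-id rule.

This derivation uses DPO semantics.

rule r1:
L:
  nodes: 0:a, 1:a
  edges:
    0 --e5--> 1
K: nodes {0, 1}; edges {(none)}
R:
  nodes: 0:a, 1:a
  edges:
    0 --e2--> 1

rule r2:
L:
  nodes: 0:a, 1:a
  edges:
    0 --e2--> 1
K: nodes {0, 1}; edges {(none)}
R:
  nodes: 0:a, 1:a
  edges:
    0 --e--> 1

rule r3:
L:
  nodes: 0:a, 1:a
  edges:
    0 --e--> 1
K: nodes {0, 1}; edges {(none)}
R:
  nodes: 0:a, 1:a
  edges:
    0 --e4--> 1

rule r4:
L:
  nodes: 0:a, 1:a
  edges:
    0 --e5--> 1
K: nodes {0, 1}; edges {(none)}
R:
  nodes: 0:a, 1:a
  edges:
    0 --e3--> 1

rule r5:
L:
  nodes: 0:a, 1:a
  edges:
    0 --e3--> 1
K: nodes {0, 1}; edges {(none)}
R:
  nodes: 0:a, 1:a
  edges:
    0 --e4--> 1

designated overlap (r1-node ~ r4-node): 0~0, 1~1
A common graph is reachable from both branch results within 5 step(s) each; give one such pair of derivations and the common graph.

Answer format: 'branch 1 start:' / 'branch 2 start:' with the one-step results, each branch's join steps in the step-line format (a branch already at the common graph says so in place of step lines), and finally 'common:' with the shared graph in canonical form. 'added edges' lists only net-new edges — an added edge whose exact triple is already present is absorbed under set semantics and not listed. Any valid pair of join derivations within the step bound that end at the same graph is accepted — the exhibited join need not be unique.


branch 1 start:
nodes: 0:a, 1:a
edges: (0,1,e2)
branch 2 start:
nodes: 0:a, 1:a
edges: (0,1,e3)
branch 1 step 1: rule r2; match: 0->0, 1->1; deleted nodes (none); deleted edges (0,1,e2); added nodes (none); added edges (0,1,e); result: nodes: 0:a, 1:a edges: (0,1,e)
branch 1 step 2: rule r3; match: 0->0, 1->1; deleted nodes (none); deleted edges (0,1,e); added nodes (none); added edges (0,1,e4); result: nodes: 0:a, 1:a edges: (0,1,e4)
branch 2 step 1: rule r5; match: 0->0, 1->1; deleted nodes (none); deleted edges (0,1,e3); added nodes (none); added edges (0,1,e4); result: nodes: 0:a, 1:a edges: (0,1,e4)
common:
nodes: 0:a, 1:a
edges: (0,1,e4)


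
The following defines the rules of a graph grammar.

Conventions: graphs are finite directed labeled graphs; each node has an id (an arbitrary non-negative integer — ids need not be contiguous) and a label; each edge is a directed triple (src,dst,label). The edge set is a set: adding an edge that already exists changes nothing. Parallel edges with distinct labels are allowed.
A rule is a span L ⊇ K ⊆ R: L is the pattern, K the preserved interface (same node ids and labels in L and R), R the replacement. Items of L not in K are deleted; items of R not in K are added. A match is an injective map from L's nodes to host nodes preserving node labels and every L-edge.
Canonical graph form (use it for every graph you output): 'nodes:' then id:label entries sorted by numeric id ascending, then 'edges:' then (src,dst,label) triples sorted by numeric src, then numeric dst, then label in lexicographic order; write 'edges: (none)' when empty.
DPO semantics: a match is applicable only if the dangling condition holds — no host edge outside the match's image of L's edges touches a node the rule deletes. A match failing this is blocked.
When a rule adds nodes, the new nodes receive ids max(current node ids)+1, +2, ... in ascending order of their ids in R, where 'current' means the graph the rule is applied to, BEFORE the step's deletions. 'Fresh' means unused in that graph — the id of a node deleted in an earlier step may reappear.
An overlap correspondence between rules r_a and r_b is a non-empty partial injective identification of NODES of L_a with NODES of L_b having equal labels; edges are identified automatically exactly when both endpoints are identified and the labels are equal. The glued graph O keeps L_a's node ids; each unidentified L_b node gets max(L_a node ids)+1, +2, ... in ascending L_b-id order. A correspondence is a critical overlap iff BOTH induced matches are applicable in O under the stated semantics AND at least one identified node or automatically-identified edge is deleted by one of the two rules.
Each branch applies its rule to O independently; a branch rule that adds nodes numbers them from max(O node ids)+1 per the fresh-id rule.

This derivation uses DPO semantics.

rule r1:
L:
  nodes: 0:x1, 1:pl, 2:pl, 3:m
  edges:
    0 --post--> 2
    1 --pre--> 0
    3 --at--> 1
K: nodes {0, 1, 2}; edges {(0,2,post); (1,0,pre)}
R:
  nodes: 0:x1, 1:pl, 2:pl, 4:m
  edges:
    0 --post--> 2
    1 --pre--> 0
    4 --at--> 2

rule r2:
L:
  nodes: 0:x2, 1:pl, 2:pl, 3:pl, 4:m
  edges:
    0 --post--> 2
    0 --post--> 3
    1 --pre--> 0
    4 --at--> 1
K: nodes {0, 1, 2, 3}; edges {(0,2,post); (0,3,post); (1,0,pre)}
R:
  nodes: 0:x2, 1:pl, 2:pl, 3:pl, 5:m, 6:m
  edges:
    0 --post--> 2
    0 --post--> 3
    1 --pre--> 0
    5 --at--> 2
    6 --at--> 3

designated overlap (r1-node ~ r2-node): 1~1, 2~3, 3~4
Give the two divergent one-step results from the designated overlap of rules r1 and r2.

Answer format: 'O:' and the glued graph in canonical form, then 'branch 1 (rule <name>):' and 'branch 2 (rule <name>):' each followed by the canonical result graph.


O:
nodes: 0:x1, 1:pl, 2:pl, 3:m, 4:x2, 5:pl
edges: (0,2,post); (1,0,pre); (1,4,pre); (3,1,at); (4,2,post); (4,5,post)
branch 1 (rule r1):
nodes: 0:x1, 1:pl, 2:pl, 4:x2, 5:pl, 6:m
edges: (0,2,post); (1,0,pre); (1,4,pre); (4,2,post); (4,5,post); (6,2,at)
branch 2 (rule r2):
nodes: 0:x1, 1:pl, 2:pl, 4:x2, 5:pl, 6:m, 7:m
edges: (0,2,post); (1,0,pre); (1,4,pre); (4,2,post); (4,5,post); (6,5,at); (7,2,at)


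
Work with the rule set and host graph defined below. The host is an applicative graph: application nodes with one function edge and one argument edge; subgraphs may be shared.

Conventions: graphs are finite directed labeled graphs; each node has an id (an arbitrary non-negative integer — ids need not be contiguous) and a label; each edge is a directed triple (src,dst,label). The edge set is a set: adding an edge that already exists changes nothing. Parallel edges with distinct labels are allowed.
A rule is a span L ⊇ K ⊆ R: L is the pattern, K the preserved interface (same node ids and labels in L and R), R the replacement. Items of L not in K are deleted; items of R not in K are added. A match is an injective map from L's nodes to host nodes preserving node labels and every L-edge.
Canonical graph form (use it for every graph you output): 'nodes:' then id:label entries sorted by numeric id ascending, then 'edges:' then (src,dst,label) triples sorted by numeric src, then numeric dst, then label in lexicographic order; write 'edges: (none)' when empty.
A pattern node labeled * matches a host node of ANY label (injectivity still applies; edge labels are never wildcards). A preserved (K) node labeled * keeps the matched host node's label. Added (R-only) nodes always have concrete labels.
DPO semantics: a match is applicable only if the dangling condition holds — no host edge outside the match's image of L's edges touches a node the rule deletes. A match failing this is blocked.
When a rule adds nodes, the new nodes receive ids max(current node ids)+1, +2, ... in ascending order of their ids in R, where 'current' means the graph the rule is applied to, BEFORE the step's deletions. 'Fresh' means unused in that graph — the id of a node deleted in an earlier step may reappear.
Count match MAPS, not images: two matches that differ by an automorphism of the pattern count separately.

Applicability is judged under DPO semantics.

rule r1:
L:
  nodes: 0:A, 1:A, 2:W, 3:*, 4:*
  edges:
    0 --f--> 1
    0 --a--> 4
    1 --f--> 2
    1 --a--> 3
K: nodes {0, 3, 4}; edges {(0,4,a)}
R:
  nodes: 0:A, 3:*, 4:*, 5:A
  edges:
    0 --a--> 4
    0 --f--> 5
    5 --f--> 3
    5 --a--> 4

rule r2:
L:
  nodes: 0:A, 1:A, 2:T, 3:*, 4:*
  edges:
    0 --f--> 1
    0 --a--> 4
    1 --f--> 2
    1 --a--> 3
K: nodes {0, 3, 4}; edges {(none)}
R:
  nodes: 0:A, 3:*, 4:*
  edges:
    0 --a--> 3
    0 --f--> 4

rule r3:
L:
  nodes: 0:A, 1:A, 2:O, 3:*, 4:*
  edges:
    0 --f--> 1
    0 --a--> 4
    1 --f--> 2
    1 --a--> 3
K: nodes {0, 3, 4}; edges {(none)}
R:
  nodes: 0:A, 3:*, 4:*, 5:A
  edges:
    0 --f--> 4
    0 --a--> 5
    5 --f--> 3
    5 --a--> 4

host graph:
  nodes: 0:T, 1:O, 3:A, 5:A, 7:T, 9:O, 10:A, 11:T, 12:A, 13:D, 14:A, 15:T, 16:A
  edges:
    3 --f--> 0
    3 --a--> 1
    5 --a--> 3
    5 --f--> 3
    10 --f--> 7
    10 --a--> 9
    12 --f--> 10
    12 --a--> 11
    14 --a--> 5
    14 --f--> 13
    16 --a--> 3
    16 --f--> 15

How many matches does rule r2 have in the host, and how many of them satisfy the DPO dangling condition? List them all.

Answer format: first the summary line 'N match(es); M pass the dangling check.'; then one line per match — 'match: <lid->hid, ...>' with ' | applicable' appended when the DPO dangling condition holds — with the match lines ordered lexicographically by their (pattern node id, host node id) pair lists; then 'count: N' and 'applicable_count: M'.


1 match(es); 1 pass the dangling check.
match: 0->12, 1->10, 2->7, 3->9, 4->11 | applicable
count: 1
applicable_count: 1


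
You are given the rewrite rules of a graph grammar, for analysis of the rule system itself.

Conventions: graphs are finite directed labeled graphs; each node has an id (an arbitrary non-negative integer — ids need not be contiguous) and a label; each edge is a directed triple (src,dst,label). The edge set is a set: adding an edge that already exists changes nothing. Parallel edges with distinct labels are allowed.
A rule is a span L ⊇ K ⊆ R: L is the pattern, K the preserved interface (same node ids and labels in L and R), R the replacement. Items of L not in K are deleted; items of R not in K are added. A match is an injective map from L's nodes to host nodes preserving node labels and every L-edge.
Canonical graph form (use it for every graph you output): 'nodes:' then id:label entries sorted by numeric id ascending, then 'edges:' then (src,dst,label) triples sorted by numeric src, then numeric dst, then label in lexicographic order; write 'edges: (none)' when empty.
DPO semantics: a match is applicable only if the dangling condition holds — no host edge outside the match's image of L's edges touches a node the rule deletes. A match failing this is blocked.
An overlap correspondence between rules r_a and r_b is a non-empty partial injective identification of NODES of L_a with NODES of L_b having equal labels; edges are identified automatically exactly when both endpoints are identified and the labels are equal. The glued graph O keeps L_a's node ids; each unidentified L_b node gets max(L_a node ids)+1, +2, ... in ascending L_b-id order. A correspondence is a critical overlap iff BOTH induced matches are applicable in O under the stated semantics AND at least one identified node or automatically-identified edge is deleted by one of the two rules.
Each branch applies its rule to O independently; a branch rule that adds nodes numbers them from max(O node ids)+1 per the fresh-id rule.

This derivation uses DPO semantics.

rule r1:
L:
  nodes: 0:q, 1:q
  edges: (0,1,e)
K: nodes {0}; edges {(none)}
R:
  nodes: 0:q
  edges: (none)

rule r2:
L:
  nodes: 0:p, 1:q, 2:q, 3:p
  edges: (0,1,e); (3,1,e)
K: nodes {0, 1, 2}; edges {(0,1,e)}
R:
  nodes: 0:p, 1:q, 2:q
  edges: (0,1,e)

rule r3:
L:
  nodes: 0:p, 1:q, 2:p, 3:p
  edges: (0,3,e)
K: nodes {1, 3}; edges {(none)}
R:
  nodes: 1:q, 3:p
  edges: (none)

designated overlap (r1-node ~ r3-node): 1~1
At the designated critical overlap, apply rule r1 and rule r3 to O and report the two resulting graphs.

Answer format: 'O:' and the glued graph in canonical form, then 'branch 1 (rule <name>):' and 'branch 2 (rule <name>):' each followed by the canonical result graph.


O:
nodes: 0:q, 1:q, 2:p, 3:p, 4:p
edges: (0,1,e); (2,4,e)
branch 1 (rule r1):
nodes: 0:q, 2:p, 3:p, 4:p
edges: (2,4,e)
branch 2 (rule r3):
nodes: 0:q, 1:q, 4:p
edges: (0,1,e)


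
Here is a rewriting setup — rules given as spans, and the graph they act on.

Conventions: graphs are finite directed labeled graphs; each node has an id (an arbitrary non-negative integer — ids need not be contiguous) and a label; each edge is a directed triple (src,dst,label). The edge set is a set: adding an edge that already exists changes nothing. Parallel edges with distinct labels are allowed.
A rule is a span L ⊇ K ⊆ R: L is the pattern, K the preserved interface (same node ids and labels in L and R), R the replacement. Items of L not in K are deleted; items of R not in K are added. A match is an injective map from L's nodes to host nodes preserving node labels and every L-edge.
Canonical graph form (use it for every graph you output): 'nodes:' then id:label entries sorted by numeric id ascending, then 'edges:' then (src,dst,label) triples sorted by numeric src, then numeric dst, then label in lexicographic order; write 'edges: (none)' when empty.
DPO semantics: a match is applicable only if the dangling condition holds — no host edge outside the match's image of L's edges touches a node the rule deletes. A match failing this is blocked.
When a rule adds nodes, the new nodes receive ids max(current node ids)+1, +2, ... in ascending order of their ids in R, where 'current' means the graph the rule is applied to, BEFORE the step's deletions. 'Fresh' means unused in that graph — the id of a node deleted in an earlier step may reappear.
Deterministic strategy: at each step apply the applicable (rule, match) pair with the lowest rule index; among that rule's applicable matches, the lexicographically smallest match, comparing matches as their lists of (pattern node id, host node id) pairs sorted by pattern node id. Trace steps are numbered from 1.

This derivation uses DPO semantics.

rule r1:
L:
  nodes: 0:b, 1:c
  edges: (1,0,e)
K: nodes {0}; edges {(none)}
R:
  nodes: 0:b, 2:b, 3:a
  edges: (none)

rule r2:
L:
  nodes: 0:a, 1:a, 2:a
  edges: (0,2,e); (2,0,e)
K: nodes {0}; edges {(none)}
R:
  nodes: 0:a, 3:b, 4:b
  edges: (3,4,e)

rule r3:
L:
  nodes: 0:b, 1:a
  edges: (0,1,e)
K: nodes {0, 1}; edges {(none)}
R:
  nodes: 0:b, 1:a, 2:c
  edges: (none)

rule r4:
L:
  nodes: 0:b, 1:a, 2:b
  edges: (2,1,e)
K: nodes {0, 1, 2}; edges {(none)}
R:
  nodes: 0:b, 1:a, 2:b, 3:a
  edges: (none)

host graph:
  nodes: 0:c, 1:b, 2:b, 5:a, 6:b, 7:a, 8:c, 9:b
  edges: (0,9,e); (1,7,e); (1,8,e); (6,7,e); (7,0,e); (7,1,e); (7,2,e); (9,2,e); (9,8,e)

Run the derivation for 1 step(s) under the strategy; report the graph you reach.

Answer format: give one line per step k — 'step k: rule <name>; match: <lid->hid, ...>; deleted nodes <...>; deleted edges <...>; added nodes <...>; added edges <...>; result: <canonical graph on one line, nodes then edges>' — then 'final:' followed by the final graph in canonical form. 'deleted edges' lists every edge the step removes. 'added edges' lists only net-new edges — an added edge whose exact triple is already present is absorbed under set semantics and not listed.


step 1: rule r3; match: 0->1, 1->7; deleted nodes (none); deleted edges (1,7,e); added nodes 10; added edges (none); result: nodes: 0:c, 1:b, 2:b, 5:a, 6:b, 7:a, 8:c, 9:b, 10:c edges: (0,9,e); (1,8,e); (6,7,e); (7,0,e); (7,1,e); (7,2,e); (9,2,e); (9,8,e)
final:
nodes: 0:c, 1:b, 2:b, 5:a, 6:b, 7:a, 8:c, 9:b, 10:c
edges: (0,9,e); (1,8,e); (6,7,e); (7,0,e); (7,1,e); (7,2,e); (9,2,e); (9,8,e)


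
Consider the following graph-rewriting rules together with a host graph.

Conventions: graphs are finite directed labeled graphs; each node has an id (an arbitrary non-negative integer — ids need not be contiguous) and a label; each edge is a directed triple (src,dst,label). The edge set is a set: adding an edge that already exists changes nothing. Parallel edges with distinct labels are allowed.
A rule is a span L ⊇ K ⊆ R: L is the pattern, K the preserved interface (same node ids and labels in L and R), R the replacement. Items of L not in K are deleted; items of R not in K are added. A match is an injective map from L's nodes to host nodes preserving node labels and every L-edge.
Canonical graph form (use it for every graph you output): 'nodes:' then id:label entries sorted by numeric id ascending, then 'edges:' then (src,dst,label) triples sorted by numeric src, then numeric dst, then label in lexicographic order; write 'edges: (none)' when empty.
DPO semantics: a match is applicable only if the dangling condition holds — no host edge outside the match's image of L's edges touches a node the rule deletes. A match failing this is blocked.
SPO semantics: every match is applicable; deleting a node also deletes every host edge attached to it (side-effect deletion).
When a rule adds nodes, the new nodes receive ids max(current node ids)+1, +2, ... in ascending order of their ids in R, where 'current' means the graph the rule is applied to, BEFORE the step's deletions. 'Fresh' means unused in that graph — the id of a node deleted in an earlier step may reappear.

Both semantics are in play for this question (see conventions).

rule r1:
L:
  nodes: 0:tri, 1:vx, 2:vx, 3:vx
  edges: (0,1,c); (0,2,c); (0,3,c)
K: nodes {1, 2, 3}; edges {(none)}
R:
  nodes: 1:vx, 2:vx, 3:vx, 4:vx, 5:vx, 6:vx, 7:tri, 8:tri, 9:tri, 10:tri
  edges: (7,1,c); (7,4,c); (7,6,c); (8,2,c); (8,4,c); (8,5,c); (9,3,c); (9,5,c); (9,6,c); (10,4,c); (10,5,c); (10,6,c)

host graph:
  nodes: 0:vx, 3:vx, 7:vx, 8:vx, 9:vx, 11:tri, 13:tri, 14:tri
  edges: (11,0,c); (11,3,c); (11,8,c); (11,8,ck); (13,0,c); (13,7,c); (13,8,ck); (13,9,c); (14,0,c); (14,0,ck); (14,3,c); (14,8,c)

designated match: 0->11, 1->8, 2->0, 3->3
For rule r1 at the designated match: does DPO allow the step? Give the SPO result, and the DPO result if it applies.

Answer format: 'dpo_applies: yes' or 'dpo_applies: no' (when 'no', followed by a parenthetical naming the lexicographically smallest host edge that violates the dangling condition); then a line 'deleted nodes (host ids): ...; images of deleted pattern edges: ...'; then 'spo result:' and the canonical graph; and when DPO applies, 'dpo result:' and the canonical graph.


dpo_applies: no
(the rule deletes node 11, which keeps host edge (11,8,ck) outside the match image — the dangling condition fails, DPO blocks; SPO proceeds and side-deletes such edges)
deleted nodes (host ids): 11; images of deleted pattern edges: (11,0,c); (11,3,c); (11,8,c)
spo result:
nodes: 0:vx, 3:vx, 7:vx, 8:vx, 9:vx, 13:tri, 14:tri, 15:vx, 16:vx, 17:vx, 18:tri, 19:tri, 20:tri, 21:tri
edges: (13,0,c); (13,7,c); (13,8,ck); (13,9,c); (14,0,c); (14,0,ck); (14,3,c); (14,8,c); (18,8,c); (18,15,c); (18,17,c); (19,0,c); (19,15,c); (19,16,c); (20,3,c); (20,16,c); (20,17,c); (21,15,c); (21,16,c); (21,17,c)


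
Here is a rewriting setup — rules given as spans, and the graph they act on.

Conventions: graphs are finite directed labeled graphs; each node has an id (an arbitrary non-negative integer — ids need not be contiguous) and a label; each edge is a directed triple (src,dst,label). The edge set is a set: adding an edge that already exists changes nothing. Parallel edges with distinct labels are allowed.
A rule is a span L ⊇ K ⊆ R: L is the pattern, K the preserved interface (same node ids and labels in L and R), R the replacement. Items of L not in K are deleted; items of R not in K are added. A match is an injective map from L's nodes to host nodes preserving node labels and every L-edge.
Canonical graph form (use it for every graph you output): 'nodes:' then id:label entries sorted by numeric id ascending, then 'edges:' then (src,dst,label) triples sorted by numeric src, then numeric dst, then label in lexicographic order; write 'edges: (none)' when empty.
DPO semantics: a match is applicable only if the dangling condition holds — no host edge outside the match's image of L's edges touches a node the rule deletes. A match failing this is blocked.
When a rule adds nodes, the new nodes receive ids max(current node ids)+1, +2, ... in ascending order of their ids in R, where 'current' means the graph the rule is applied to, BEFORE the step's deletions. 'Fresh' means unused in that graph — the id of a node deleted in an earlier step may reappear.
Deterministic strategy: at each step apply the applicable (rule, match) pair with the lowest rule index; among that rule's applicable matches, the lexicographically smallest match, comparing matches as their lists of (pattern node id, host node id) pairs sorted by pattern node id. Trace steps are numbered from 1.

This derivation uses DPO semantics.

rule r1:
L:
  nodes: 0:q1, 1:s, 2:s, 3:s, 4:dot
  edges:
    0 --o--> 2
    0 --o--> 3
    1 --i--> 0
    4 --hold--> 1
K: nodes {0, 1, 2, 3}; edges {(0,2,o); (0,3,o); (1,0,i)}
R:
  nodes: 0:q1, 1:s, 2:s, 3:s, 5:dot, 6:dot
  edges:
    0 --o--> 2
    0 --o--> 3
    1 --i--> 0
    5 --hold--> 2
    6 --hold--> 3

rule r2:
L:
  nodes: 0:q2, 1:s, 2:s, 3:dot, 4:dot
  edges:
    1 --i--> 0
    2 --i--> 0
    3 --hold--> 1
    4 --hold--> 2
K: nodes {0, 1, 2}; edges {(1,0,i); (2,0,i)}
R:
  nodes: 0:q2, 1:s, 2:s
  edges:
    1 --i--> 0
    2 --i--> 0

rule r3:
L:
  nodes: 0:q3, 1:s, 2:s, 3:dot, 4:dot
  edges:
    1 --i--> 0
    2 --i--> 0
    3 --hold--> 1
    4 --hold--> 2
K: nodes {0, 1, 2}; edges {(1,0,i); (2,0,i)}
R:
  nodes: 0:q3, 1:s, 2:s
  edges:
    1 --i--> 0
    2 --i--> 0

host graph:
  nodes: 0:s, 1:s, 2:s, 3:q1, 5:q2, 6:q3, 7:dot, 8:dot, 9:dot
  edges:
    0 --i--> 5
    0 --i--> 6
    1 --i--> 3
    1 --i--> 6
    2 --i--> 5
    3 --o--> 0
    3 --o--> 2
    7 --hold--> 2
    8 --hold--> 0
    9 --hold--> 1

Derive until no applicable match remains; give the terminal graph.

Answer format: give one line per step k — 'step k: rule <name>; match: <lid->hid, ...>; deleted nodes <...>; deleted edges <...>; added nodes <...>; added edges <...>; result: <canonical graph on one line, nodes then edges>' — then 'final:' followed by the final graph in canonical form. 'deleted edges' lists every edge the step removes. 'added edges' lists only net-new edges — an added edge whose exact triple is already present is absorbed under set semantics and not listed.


step 1: rule r1; match: 0->3, 1->1, 2->0, 3->2, 4->9; deleted nodes 9; deleted edges (9,1,hold); added nodes 10, 11; added edges (10,0,hold); (11,2,hold); result: nodes: 0:s, 1:s, 2:s, 3:q1, 5:q2, 6:q3, 7:dot, 8:dot, 10:dot, 11:dot edges: (0,5,i); (0,6,i); (1,3,i); (1,6,i); (2,5,i); (3,0,o); (3,2,o); (7,2,hold); (8,0,hold); (10,0,hold); (11,2,hold)
step 2: rule r2; match: 0->5, 1->0, 2->2, 3->8, 4->7; deleted nodes 7, 8; deleted edges (7,2,hold); (8,0,hold); added nodes (none); added edges (none); result: nodes: 0:s, 1:s, 2:s, 3:q1, 5:q2, 6:q3, 10:dot, 11:dot edges: (0,5,i); (0,6,i); (1,3,i); (1,6,i); (2,5,i); (3,0,o); (3,2,o); (10,0,hold); (11,2,hold)
step 3: rule r2; match: 0->5, 1->0, 2->2, 3->10, 4->11; deleted nodes 10, 11; deleted edges (10,0,hold); (11,2,hold); added nodes (none); added edges (none); result: nodes: 0:s, 1:s, 2:s, 3:q1, 5:q2, 6:q3 edges: (0,5,i); (0,6,i); (1,3,i); (1,6,i); (2,5,i); (3,0,o); (3,2,o)
final:
nodes: 0:s, 1:s, 2:s, 3:q1, 5:q2, 6:q3
edges: (0,5,i); (0,6,i); (1,3,i); (1,6,i); (2,5,i); (3,0,o); (3,2,o)


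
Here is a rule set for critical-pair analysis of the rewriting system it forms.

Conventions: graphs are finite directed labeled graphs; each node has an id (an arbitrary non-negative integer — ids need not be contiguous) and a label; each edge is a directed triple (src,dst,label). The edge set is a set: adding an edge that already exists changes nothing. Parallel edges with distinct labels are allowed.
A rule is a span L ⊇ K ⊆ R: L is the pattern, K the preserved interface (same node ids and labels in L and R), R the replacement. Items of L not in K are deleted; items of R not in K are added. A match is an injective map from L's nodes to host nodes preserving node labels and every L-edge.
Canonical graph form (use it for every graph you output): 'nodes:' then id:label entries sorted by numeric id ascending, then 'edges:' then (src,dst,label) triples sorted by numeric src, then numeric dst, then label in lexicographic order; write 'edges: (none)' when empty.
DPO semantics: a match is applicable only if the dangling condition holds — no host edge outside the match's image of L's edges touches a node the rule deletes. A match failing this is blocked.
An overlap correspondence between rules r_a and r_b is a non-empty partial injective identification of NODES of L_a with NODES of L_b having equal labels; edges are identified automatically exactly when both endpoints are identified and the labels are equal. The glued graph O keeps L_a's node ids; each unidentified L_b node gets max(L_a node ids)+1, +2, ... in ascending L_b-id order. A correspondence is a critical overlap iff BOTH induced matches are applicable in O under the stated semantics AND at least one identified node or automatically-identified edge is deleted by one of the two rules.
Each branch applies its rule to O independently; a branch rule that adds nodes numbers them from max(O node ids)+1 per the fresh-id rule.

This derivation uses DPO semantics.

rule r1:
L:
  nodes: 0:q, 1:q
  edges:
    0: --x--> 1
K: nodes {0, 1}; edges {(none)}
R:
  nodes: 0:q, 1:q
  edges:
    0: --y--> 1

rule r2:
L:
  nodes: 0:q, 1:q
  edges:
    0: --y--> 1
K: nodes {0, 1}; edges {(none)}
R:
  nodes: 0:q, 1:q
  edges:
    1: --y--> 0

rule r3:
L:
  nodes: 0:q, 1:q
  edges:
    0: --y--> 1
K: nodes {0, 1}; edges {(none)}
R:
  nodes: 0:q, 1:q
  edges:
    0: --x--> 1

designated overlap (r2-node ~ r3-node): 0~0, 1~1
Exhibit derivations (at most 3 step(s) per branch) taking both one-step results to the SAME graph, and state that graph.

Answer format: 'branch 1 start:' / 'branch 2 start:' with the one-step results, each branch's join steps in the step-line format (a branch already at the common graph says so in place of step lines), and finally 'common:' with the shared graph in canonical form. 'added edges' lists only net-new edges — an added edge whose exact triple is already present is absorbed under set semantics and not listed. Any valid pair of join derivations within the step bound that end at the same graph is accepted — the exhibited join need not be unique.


branch 1 start:
nodes: 0:q, 1:q
edges: (1,0,y)
branch 2 start:
nodes: 0:q, 1:q
edges: (0,1,x)
branch 1 step 1: rule r2; match: 0->1, 1->0; deleted nodes (none); deleted edges (1,0,y); added nodes (none); added edges (0,1,y); result: nodes: 0:q, 1:q edges: (0,1,y)
branch 2 step 1: rule r1; match: 0->0, 1->1; deleted nodes (none); deleted edges (0,1,x); added nodes (none); added edges (0,1,y); result: nodes: 0:q, 1:q edges: (0,1,y)
common:
nodes: 0:q, 1:q
edges: (0,1,y)


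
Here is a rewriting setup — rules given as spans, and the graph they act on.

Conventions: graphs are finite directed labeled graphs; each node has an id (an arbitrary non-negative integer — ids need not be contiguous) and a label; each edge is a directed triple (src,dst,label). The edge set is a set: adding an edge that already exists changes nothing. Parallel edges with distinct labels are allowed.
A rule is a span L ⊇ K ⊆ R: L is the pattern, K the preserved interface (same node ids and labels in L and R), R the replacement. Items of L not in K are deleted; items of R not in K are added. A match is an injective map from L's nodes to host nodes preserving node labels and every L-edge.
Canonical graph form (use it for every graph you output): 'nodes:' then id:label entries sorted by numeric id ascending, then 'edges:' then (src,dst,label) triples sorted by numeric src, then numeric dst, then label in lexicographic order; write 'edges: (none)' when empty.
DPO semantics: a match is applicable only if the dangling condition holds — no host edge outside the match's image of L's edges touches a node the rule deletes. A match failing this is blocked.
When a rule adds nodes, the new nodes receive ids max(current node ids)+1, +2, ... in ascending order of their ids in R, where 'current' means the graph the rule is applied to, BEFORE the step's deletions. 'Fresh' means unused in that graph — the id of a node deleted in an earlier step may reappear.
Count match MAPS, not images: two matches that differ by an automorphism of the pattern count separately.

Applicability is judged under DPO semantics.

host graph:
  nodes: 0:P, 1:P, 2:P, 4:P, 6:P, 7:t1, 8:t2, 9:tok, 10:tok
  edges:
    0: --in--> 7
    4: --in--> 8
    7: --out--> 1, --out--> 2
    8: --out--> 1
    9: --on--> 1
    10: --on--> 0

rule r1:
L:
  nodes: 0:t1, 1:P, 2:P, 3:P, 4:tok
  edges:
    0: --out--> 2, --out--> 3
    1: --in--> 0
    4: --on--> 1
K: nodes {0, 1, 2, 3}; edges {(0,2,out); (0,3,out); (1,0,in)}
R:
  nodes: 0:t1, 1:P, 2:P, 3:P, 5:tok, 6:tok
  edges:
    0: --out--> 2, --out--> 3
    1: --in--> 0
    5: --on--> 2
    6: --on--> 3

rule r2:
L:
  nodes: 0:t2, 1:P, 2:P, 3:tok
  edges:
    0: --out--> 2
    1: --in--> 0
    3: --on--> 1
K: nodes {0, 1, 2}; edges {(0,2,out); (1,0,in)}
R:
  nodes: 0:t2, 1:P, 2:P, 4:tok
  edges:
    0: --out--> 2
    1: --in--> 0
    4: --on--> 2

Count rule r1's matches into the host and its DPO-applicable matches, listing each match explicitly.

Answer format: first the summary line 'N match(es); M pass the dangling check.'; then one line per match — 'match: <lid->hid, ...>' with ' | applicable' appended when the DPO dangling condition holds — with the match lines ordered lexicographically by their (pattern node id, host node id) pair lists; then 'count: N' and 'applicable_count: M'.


2 match(es); 2 pass the dangling check.
match: 0->7, 1->0, 2->1, 3->2, 4->10 | applicable
match: 0->7, 1->0, 2->2, 3->1, 4->10 | applicable
count: 2
applicable_count: 2
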